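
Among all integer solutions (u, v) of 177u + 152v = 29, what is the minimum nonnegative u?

gcd(177, 152) = 1  (177 = 1·152 + 25, 152 = 6·25 + 2, 25 = 12·2 + 1, 2 = 2·1).
1 divides 29, so solutions exist.
Back-substituting, 177·(73) + 152·(-85) = 1.
Scale by 29/1 = 29: (u₀, v₀) = (2117, -2465).
General solution: u = 2117 + 152t, v = -2465 - 177t for integer t.
u ≥ 0: smallest is 2117 mod 152 = 141 (at t = -13), with v = -164.

141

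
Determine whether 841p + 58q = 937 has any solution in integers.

gcd(841, 58) = 29.
29 does not divide 937 (remainder 9), so no integer solutions.

no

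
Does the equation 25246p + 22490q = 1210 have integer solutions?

gcd(25246, 22490) = 26  (25246 = 1·22490 + 2756, 22490 = 8·2756 + 442, 2756 = 6·442 + 104, 442 = 4·104 + 26, 104 = 4·26).
26 does not divide 1210 (remainder 14), so no integer solutions.

no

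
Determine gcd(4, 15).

1

gcd(15, 4):
  15 = 3×4 + 3
  4 = 1×3 + 1
  3 = 3×1
so gcd(15, 4) = 1.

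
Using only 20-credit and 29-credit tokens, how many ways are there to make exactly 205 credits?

Need nonnegative integers with 20j + 29k = 205.
gcd(20, 29) = 1, and 20·(-13) + 29·(9) = 1.
So (j₀, k₀) = (-2665, 1845); general j = -2665 + 29t, k = 1845 - 20t.
j ≥ 0 ⇒ t ≥ 92; k ≥ 0 ⇒ t ≤ 92. That's 1 value of t.

1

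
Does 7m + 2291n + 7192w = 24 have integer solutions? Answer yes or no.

gcd(2291, 7):
  2291 = 327×7 + 2
  7 = 3×2 + 1
  2 = 2×1
so gcd(2291, 7) = 1.
gcd(1, 7192) = 1.
1 divides 24, so integer solutions exist.

yes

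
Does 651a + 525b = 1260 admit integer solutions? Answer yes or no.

yes

gcd(651, 525) = 21  (651 = 1×525 + 126, 525 = 4×126 + 21, 126 = 6×21).
21 divides 1260, so integer solutions exist.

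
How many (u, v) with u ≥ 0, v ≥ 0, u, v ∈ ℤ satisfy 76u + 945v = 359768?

5

gcd(945, 76) = 1.
By Bézout, 76·(286) + 945·(-23) = 1.
One solution: (158, 368).
General: u = 158 + 945t, v = 368 - 76t.
u ≥ 0 ⇒ t ≥ 0; v ≥ 0 ⇒ t ≤ 4. So t ∈ [0, 4]: 5 solutions.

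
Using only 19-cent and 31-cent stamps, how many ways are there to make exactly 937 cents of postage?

Need nonnegative integers with 19j + 31k = 937.
gcd(19, 31) = 1, and 19·(-13) + 31·(8) = 1.
So (j₀, k₀) = (-12181, 7496); general j = -12181 + 31t, k = 7496 - 19t.
j ≥ 0 ⇒ t ≥ 393; k ≥ 0 ⇒ t ≤ 394. That's 2 values of t.

2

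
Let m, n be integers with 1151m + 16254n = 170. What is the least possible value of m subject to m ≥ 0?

gcd(16254, 1151) = 1.
1 divides 170, so solutions exist.
By Bézout, 1151×(-1045) + 16254×(74) = 1.
Scale by 170/1 = 170: (m₀, n₀) = (-177650, 12580).
General solution: m = -177650 + 16254t, n = 12580 - 1151t for integer t.
m ≥ 0: smallest is -177650 mod 16254 = 1144 (at t = 11), with n = -81.

1144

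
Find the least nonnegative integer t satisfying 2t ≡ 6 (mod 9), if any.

3

gcd(9, 2):
  9 = 4×2 + 1
  2 = 2×1
so gcd(9, 2) = 1.
1 divides 6, so solutions exist.
Back-substitute for Bézout coefficients:
  1 = 9 - 4×2
  ... = 2×(-4) + 9×(1)
So 2×(-4) ≡ 1 (mod 9); multiply by 6: t ≡ -24 (mod 9).
Smallest nonnegative: t = -24 mod 9 = 3.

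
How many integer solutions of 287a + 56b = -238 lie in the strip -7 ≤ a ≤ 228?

29

gcd(287, 56) = 7.
By Bézout, 287·(1) + 56·(-5) = 7.
Particular solution: (6, -35).
General solution: a = 6 + 8t, b = -35 - 41t for integer t.
-7 ≤ 6 + 8t ≤ 228 gives t ∈ [-1, 27], which is 29 values.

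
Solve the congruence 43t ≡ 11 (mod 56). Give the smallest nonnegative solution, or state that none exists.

gcd(56, 43) = 1  (56 = 1·43 + 13, 43 = 3·13 + 4, 13 = 3·4 + 1, 4 = 4·1).
1 divides 11, so solutions exist.
Back-substituting, 43·(-13) + 56·(10) = 1.
So 43·(-13) ≡ 1 (mod 56); multiply by 11: t ≡ -143 (mod 56).
Smallest nonnegative: t = -143 mod 56 = 25.

25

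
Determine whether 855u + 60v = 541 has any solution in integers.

gcd(855, 60):
  855 = 14·60 + 15
  60 = 4·15
so gcd(855, 60) = 15.
15 does not divide 541 (remainder 1), so no integer solutions.

no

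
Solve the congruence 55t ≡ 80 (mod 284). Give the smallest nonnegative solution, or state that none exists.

208

gcd(284, 55) = 1.
1 divides 80, so solutions exist.
By Bézout, 55·(31) + 284·(-6) = 1.
So 55·(31) ≡ 1 (mod 284); multiply by 80: t ≡ 2480 (mod 284).
Smallest nonnegative: t = 2480 mod 284 = 208.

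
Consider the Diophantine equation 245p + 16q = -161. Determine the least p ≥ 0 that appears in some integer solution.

gcd(245, 16) = 1.
1 divides -161, so solutions exist.
By Bézout, 245·(-3) + 16·(46) = 1.
Scale by -161/1 = -161: (p₀, q₀) = (483, -7406).
General solution: p = 483 + 16t, q = -7406 - 245t for integer t.
p ≥ 0: smallest is 483 mod 16 = 3 (at t = -30), with q = -56.

3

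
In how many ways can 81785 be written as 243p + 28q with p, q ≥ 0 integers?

gcd(243, 28) = 1.
By Bézout, 243×(3) + 28×(-26) = 1.
One solution: (19, 2756).
General: p = 19 + 28t, q = 2756 - 243t.
p ≥ 0 ⇒ t ≥ 0; q ≥ 0 ⇒ t ≤ 11. So t ∈ [0, 11]: 12 solutions.

12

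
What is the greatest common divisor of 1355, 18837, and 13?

gcd(18837, 1355):
  18837 = 13×1355 + 1222
  1355 = 1×1222 + 133
  1222 = 9×133 + 25
  133 = 5×25 + 8
  25 = 3×8 + 1
  8 = 8×1
so gcd(18837, 1355) = 1.
gcd(1, 13) = 1.

1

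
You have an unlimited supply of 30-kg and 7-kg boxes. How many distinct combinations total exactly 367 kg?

Need nonnegative integers with 30j + 7k = 367.
gcd(30, 7) = 1, and 30·(-3) + 7·(13) = 1.
So (j₀, k₀) = (-1101, 4771); general j = -1101 + 7t, k = 4771 - 30t.
j ≥ 0 ⇒ t ≥ 158; k ≥ 0 ⇒ t ≤ 159. That's 2 values of t.

2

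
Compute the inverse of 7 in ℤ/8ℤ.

gcd(8, 7) = 1  (8 = 1·7 + 1, 7 = 7·1).
Back-substituting, 7·(-1) + 8·(1) = 1.
So 7·-1 ≡ 1 (mod 8), and -1 mod 8 = 7.

7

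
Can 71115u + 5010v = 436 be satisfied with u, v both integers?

gcd(71115, 5010) = 15  (71115 = 14×5010 + 975, 5010 = 5×975 + 135, 975 = 7×135 + 30, 135 = 4×30 + 15, 30 = 2×15).
15 does not divide 436 (remainder 1), so no integer solutions.

no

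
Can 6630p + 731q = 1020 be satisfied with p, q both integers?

yes

gcd(6630, 731) = 17  (6630 = 9×731 + 51, 731 = 14×51 + 17, 51 = 3×17).
17 divides 1020, so integer solutions exist.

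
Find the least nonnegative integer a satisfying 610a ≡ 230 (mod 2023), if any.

gcd(2023, 610):
  2023 = 3·610 + 193
  610 = 3·193 + 31
  193 = 6·31 + 7
  31 = 4·7 + 3
  7 = 2·3 + 1
  3 = 3·1
so gcd(2023, 610) = 1.
1 divides 230, so solutions exist.
Back-substitute for Bézout coefficients:
  1 = 7 - 2·3
  ... = 610·(-587) + 2023·(177)
So 610·(-587) ≡ 1 (mod 2023); multiply by 230: a ≡ -135010 (mod 2023).
Smallest nonnegative: a = -135010 mod 2023 = 531.

531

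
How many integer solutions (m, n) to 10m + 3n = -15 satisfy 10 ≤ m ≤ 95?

28

gcd(10, 3) = 1  (10 = 3×3 + 1, 3 = 3×1).
Back-substituting, 10×(1) + 3×(-3) = 1.
Scale by -15: particular solution (-15, 45); reduce m mod 3: (0, -5).
General solution: m = 0 + 3t, n = -5 - 10t for integer t.
10 ≤ 0 + 3t ≤ 95 gives t ∈ [4, 31], which is 28 values.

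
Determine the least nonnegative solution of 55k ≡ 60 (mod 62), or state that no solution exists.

18

gcd(62, 55):
  62 = 1·55 + 7
  55 = 7·7 + 6
  7 = 1·6 + 1
  6 = 6·1
so gcd(62, 55) = 1.
1 divides 60, so solutions exist.
Back-substitute for Bézout coefficients:
  1 = 7 - 1·6
  ... = 55·(-9) + 62·(8)
So 55·(-9) ≡ 1 (mod 62); multiply by 60: k ≡ -540 (mod 62).
Smallest nonnegative: k = -540 mod 62 = 18.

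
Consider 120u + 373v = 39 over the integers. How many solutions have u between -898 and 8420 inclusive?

gcd(373, 120) = 1  (373 = 3*120 + 13, 120 = 9*13 + 3, 13 = 4*3 + 1, 3 = 3*1).
Back-substituting, 120*(-115) + 373*(37) = 1.
Scale by 39: particular solution (-4485, 1443); reduce u mod 373: (364, -117).
General solution: u = 364 + 373t, v = -117 - 120t for integer t.
-898 ≤ 364 + 373t ≤ 8420 gives t ∈ [-3, 21], which is 25 values.

25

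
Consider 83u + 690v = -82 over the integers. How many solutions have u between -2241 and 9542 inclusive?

18

gcd(690, 83):
  690 = 8×83 + 26
  83 = 3×26 + 5
  26 = 5×5 + 1
  5 = 5×1
so gcd(690, 83) = 1.
Back-substitute for Bézout coefficients:
  1 = 26 - 5×5
  ... = 83×(-133) + 690×(16)
Scale by -82: particular solution (10906, -1312); reduce u mod 690: (556, -67).
General solution: u = 556 + 690t, v = -67 - 83t for integer t.
-2241 ≤ 556 + 690t ≤ 9542 gives t ∈ [-4, 13], which is 18 values.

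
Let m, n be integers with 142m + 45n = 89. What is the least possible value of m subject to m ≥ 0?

32

gcd(142, 45):
  142 = 3×45 + 7
  45 = 6×7 + 3
  7 = 2×3 + 1
  3 = 3×1
so gcd(142, 45) = 1.
1 divides 89, so solutions exist.
Back-substitute for Bézout coefficients:
  1 = 7 - 2×3
  ... = 142×(13) + 45×(-41)
Scale by 89/1 = 89: (m₀, n₀) = (1157, -3649).
General solution: m = 1157 + 45t, n = -3649 - 142t for integer t.
m ≥ 0: smallest is 1157 mod 45 = 32 (at t = -25), with n = -99.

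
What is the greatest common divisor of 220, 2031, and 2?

gcd(2031, 220):
  2031 = 9×220 + 51
  220 = 4×51 + 16
  51 = 3×16 + 3
  16 = 5×3 + 1
  3 = 3×1
so gcd(2031, 220) = 1.
gcd(1, 2) = 1.

1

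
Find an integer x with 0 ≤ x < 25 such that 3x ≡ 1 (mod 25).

17

gcd(25, 3) = 1.
By Bézout, 3×(-8) + 25×(1) = 1.
So 3×-8 ≡ 1 (mod 25), and -8 mod 25 = 17.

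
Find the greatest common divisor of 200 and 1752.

8

gcd(1752, 200):
  1752 = 8×200 + 152
  200 = 1×152 + 48
  152 = 3×48 + 8
  48 = 6×8
so gcd(1752, 200) = 8.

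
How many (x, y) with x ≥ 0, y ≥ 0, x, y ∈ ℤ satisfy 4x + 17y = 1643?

24

gcd(17, 4):
  17 = 4*4 + 1
  4 = 4*1
so gcd(17, 4) = 1.
Back-substitute for Bézout coefficients:
  1 = 17 - 4*4
  ... = 4*(-4) + 17*(1)
Scale by 1643: one solution is (-6572, 1643). Reduce x mod 17: (7, 95).
General: x = 7 + 17t, y = 95 - 4t.
x ≥ 0 ⇒ t ≥ 0; y ≥ 0 ⇒ t ≤ 23. So t ∈ [0, 23]: 24 solutions.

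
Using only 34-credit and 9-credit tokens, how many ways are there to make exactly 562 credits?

2

Need nonnegative integers with 34j + 9k = 562.
gcd(34, 9) = 1, and 34·(4) + 9·(-15) = 1.
So (j₀, k₀) = (2248, -8430); general j = 2248 + 9t, k = -8430 - 34t.
j ≥ 0 ⇒ t ≥ -249; k ≥ 0 ⇒ t ≤ -248. That's 2 values of t.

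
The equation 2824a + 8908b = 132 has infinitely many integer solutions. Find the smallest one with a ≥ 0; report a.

gcd(8908, 2824) = 4.
4 divides 132, so solutions exist.
By Bézout, 2824*(-899) + 8908*(285) = 4.
Scale by 132/4 = 33: (a₀, b₀) = (-29667, 9405).
General solution: a = -29667 + 2227t, b = 9405 - 706t for integer t.
a ≥ 0: smallest is -29667 mod 2227 = 1511 (at t = 14), with b = -479.

1511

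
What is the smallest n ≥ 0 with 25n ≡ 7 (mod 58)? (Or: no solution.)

49

gcd(58, 25) = 1  (58 = 2·25 + 8, 25 = 3·8 + 1, 8 = 8·1).
1 divides 7, so solutions exist.
Back-substituting, 25·(7) + 58·(-3) = 1.
So 25·(7) ≡ 1 (mod 58); multiply by 7: n ≡ 49 (mod 58).
Smallest nonnegative: n = 49 mod 58 = 49.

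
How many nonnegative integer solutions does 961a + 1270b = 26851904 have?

gcd(1270, 961) = 1.
By Bézout, 961×(411) + 1270×(-311) = 1.
One solution: (184, 21004).
General: a = 184 + 1270t, b = 21004 - 961t.
a ≥ 0 ⇒ t ≥ 0; b ≥ 0 ⇒ t ≤ 21. So t ∈ [0, 21]: 22 solutions.

22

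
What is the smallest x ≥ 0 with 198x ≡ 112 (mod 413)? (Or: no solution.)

84

gcd(413, 198) = 1.
1 divides 112, so solutions exist.
By Bézout, 198*(-73) + 413*(35) = 1.
So 198*(-73) ≡ 1 (mod 413); multiply by 112: x ≡ -8176 (mod 413).
Smallest nonnegative: x = -8176 mod 413 = 84.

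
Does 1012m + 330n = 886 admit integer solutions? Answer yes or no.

no

gcd(1012, 330):
  1012 = 3*330 + 22
  330 = 15*22
so gcd(1012, 330) = 22.
22 does not divide 886 (remainder 6), so no integer solutions.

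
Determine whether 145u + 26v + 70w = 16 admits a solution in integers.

yes

gcd(145, 26):
  145 = 5·26 + 15
  26 = 1·15 + 11
  15 = 1·11 + 4
  11 = 2·4 + 3
  4 = 1·3 + 1
  3 = 3·1
so gcd(145, 26) = 1.
gcd(1, 70) = 1.
1 divides 16, so integer solutions exist.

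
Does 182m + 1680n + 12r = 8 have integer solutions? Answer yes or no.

gcd(1680, 182) = 14  (1680 = 9*182 + 42, 182 = 4*42 + 14, 42 = 3*14).
gcd(14, 12) = 2.
2 divides 8, so integer solutions exist.

yes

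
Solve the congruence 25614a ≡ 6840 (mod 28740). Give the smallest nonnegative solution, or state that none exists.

2710

gcd(28740, 25614) = 6  (28740 = 1×25614 + 3126, 25614 = 8×3126 + 606, 3126 = 5×606 + 96, 606 = 6×96 + 30, 96 = 3×30 + 6, 30 = 5×6).
6 divides 6840, so solutions exist.
Back-substituting, 25614×(-901) + 28740×(803) = 6.
So 25614×(-901) ≡ 6 (mod 28740); multiply by 1140: a ≡ -1027140 (mod 4790).
Smallest nonnegative: a = -1027140 mod 4790 = 2710.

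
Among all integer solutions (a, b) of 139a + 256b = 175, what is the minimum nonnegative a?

gcd(256, 139):
  256 = 1·139 + 117
  139 = 1·117 + 22
  117 = 5·22 + 7
  22 = 3·7 + 1
  7 = 7·1
so gcd(256, 139) = 1.
1 divides 175, so solutions exist.
Back-substitute for Bézout coefficients:
  1 = 22 - 3·7
  ... = 139·(35) + 256·(-19)
Scale by 175/1 = 175: (a₀, b₀) = (6125, -3325).
General solution: a = 6125 + 256t, b = -3325 - 139t for integer t.
a ≥ 0: smallest is 6125 mod 256 = 237 (at t = -23), with b = -128.

237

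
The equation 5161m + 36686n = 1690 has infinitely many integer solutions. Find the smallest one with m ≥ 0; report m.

832

gcd(36686, 5161) = 13  (36686 = 7*5161 + 559, 5161 = 9*559 + 130, 559 = 4*130 + 39, 130 = 3*39 + 13, 39 = 3*13).
13 divides 1690, so solutions exist.
Back-substituting, 5161*(853) + 36686*(-120) = 13.
Scale by 1690/13 = 130: (m₀, n₀) = (110890, -15600).
General solution: m = 110890 + 2822t, n = -15600 - 397t for integer t.
m ≥ 0: smallest is 110890 mod 2822 = 832 (at t = -39), with n = -117.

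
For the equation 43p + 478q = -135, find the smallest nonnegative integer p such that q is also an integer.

297

gcd(478, 43) = 1.
1 divides -135, so solutions exist.
By Bézout, 43×(189) + 478×(-17) = 1.
Scale by -135/1 = -135: (p₀, q₀) = (-25515, 2295).
General solution: p = -25515 + 478t, q = 2295 - 43t for integer t.
p ≥ 0: smallest is -25515 mod 478 = 297 (at t = 54), with q = -27.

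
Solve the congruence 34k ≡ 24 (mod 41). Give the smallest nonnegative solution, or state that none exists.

gcd(41, 34) = 1  (41 = 1*34 + 7, 34 = 4*7 + 6, 7 = 1*6 + 1, 6 = 6*1).
1 divides 24, so solutions exist.
Back-substituting, 34*(-6) + 41*(5) = 1.
So 34*(-6) ≡ 1 (mod 41); multiply by 24: k ≡ -144 (mod 41).
Smallest nonnegative: k = -144 mod 41 = 20.

20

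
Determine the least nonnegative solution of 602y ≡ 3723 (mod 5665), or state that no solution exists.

4589

gcd(5665, 602) = 1  (5665 = 9×602 + 247, 602 = 2×247 + 108, 247 = 2×108 + 31, 108 = 3×31 + 15, 31 = 2×15 + 1, 15 = 15×1).
1 divides 3723, so solutions exist.
Back-substituting, 602×(-367) + 5665×(39) = 1.
So 602×(-367) ≡ 1 (mod 5665); multiply by 3723: y ≡ -1366341 (mod 5665).
Smallest nonnegative: y = -1366341 mod 5665 = 4589.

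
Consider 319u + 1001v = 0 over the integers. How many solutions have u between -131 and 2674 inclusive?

31

gcd(1001, 319):
  1001 = 3·319 + 44
  319 = 7·44 + 11
  44 = 4·11
so gcd(1001, 319) = 11.
Back-substitute for Bézout coefficients:
  11 = 319 - 7·44
  ... = 319·(22) + 1001·(-7)
Scale by 0: particular solution (0, 0); reduce u mod 91: (0, 0).
General solution: u = 0 + 91t, v = 0 - 29t for integer t.
-131 ≤ 0 + 91t ≤ 2674 gives t ∈ [-1, 29], which is 31 values.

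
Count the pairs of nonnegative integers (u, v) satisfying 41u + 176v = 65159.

gcd(176, 41) = 1  (176 = 4·41 + 12, 41 = 3·12 + 5, 12 = 2·5 + 2, 5 = 2·2 + 1, 2 = 2·1).
Back-substituting, 41·(73) + 176·(-17) = 1.
Scale by 65159: one solution is (4756607, -1107703). Reduce u mod 176: (31, 363).
General: u = 31 + 176t, v = 363 - 41t.
u ≥ 0 ⇒ t ≥ 0; v ≥ 0 ⇒ t ≤ 8. So t ∈ [0, 8]: 9 solutions.

9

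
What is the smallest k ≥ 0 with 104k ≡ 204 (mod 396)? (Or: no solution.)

gcd(396, 104):
  396 = 3*104 + 84
  104 = 1*84 + 20
  84 = 4*20 + 4
  20 = 5*4
so gcd(396, 104) = 4.
4 divides 204, so solutions exist.
Back-substitute for Bézout coefficients:
  4 = 84 - 4*20
  ... = 104*(-19) + 396*(5)
So 104*(-19) ≡ 4 (mod 396); multiply by 51: k ≡ -969 (mod 99).
Smallest nonnegative: k = -969 mod 99 = 21.

21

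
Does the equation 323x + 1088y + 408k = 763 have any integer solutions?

gcd(1088, 323):
  1088 = 3*323 + 119
  323 = 2*119 + 85
  119 = 1*85 + 34
  85 = 2*34 + 17
  34 = 2*17
so gcd(1088, 323) = 17.
gcd(17, 408) = 17.
17 does not divide 763 (remainder 15), so no integer solutions.

no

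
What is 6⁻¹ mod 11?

2

gcd(11, 6) = 1.
By Bézout, 6·(2) + 11·(-1) = 1.
So 6·2 ≡ 1 (mod 11), and 2 mod 11 = 2.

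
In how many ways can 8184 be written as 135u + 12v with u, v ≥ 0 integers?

gcd(135, 12):
  135 = 11×12 + 3
  12 = 4×3
so gcd(135, 12) = 3.
Back-substitute for Bézout coefficients:
  3 = 135 - 11×12
  ... = 135×(1) + 12×(-11)
Scale by 2728: one solution is (2728, -30008). Reduce u mod 4: (0, 682).
General: u = 0 + 4t, v = 682 - 45t.
u ≥ 0 ⇒ t ≥ 0; v ≥ 0 ⇒ t ≤ 15. So t ∈ [0, 15]: 16 solutions.

16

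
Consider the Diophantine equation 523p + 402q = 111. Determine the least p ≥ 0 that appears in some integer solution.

177

gcd(523, 402) = 1  (523 = 1·402 + 121, 402 = 3·121 + 39, 121 = 3·39 + 4, 39 = 9·4 + 3, 4 = 1·3 + 1, 3 = 3·1).
1 divides 111, so solutions exist.
Back-substituting, 523·(103) + 402·(-134) = 1.
Scale by 111/1 = 111: (p₀, q₀) = (11433, -14874).
General solution: p = 11433 + 402t, q = -14874 - 523t for integer t.
p ≥ 0: smallest is 11433 mod 402 = 177 (at t = -28), with q = -230.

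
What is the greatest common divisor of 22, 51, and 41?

gcd(51, 22) = 1.
gcd(1, 41) = 1.

1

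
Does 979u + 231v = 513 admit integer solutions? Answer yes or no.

no

gcd(979, 231) = 11.
11 does not divide 513 (remainder 7), so no integer solutions.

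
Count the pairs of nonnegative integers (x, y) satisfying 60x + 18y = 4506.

25

gcd(60, 18) = 6  (60 = 3×18 + 6, 18 = 3×6).
Back-substituting, 60×(1) + 18×(-3) = 6.
Scale by 751: one solution is (751, -2253). Reduce x mod 3: (1, 247).
General: x = 1 + 3t, y = 247 - 10t.
x ≥ 0 ⇒ t ≥ 0; y ≥ 0 ⇒ t ≤ 24. So t ∈ [0, 24]: 25 solutions.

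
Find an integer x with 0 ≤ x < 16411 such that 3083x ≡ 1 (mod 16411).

11056

gcd(16411, 3083) = 1  (16411 = 5×3083 + 996, 3083 = 3×996 + 95, 996 = 10×95 + 46, 95 = 2×46 + 3, 46 = 15×3 + 1, 3 = 3×1).
Back-substituting, 3083×(-5355) + 16411×(1006) = 1.
So 3083×-5355 ≡ 1 (mod 16411), and -5355 mod 16411 = 11056.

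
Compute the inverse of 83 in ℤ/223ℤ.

gcd(223, 83) = 1  (223 = 2*83 + 57, 83 = 1*57 + 26, 57 = 2*26 + 5, 26 = 5*5 + 1, 5 = 5*1).
Back-substituting, 83*(43) + 223*(-16) = 1.
So 83*43 ≡ 1 (mod 223), and 43 mod 223 = 43.

43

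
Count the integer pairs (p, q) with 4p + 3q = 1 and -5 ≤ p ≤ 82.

30

gcd(4, 3):
  4 = 1·3 + 1
  3 = 3·1
so gcd(4, 3) = 1.
Back-substitute for Bézout coefficients:
  1 = 4 - 1·3
  ... = 4·(1) + 3·(-1)
Scale by 1: particular solution (1, -1); reduce p mod 3: (1, -1).
General solution: p = 1 + 3t, q = -1 - 4t for integer t.
-5 ≤ 1 + 3t ≤ 82 gives t ∈ [-2, 27], which is 30 values.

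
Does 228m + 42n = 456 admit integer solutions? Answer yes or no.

yes

gcd(228, 42) = 6.
6 divides 456, so integer solutions exist.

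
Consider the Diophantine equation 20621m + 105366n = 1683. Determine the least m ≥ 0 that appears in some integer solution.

gcd(105366, 20621):
  105366 = 5×20621 + 2261
  20621 = 9×2261 + 272
  2261 = 8×272 + 85
  272 = 3×85 + 17
  85 = 5×17
so gcd(105366, 20621) = 17.
17 divides 1683, so solutions exist.
Back-substitute for Bézout coefficients:
  17 = 272 - 3×85
  ... = 20621×(1165) + 105366×(-228)
Scale by 1683/17 = 99: (m₀, n₀) = (115335, -22572).
General solution: m = 115335 + 6198t, n = -22572 - 1213t for integer t.
m ≥ 0: smallest is 115335 mod 6198 = 3771 (at t = -18), with n = -738.

3771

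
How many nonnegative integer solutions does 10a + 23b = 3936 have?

17

gcd(23, 10) = 1.
By Bézout, 10×(7) + 23×(-3) = 1.
One solution: (21, 162).
General: a = 21 + 23t, b = 162 - 10t.
a ≥ 0 ⇒ t ≥ 0; b ≥ 0 ⇒ t ≤ 16. So t ∈ [0, 16]: 17 solutions.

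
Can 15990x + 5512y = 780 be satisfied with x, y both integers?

yes

gcd(15990, 5512) = 26  (15990 = 2*5512 + 4966, 5512 = 1*4966 + 546, 4966 = 9*546 + 52, 546 = 10*52 + 26, 52 = 2*26).
26 divides 780, so integer solutions exist.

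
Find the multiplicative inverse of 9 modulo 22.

5

gcd(22, 9) = 1.
By Bézout, 9·(5) + 22·(-2) = 1.
So 9·5 ≡ 1 (mod 22), and 5 mod 22 = 5.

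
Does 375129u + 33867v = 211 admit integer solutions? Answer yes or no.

no

gcd(375129, 33867) = 9.
9 does not divide 211 (remainder 4), so no integer solutions.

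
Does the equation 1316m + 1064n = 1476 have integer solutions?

gcd(1316, 1064) = 28  (1316 = 1·1064 + 252, 1064 = 4·252 + 56, 252 = 4·56 + 28, 56 = 2·28).
28 does not divide 1476 (remainder 20), so no integer solutions.

no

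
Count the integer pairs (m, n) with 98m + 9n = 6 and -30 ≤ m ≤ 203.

26

gcd(98, 9) = 1.
By Bézout, 98·(-1) + 9·(11) = 1.
Particular solution: (3, -32).
General solution: m = 3 + 9t, n = -32 - 98t for integer t.
-30 ≤ 3 + 9t ≤ 203 gives t ∈ [-3, 22], which is 26 values.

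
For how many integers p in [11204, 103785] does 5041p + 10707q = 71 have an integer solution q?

gcd(10707, 5041) = 1.
By Bézout, 5041·(1045) + 10707·(-492) = 1.
Particular solution: (9953, -4686).
General solution: p = 9953 + 10707t, q = -4686 - 5041t for integer t.
11204 ≤ 9953 + 10707t ≤ 103785 gives t ∈ [1, 8], which is 8 values.

8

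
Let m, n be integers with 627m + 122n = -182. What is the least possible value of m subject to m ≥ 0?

gcd(627, 122) = 1  (627 = 5·122 + 17, 122 = 7·17 + 3, 17 = 5·3 + 2, 3 = 1·2 + 1, 2 = 2·1).
1 divides -182, so solutions exist.
Back-substituting, 627·(-43) + 122·(221) = 1.
Scale by -182/1 = -182: (m₀, n₀) = (7826, -40222).
General solution: m = 7826 + 122t, n = -40222 - 627t for integer t.
m ≥ 0: smallest is 7826 mod 122 = 18 (at t = -64), with n = -94.

18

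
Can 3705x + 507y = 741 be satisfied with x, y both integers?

gcd(3705, 507) = 39  (3705 = 7·507 + 156, 507 = 3·156 + 39, 156 = 4·39).
39 divides 741, so integer solutions exist.

yes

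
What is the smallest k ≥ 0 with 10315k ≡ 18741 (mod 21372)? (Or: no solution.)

6315

gcd(21372, 10315) = 1  (21372 = 2·10315 + 742, 10315 = 13·742 + 669, 742 = 1·669 + 73, 669 = 9·73 + 12, 73 = 6·12 + 1, 12 = 12·1).
1 divides 18741, so solutions exist.
Back-substituting, 10315·(-1757) + 21372·(848) = 1.
So 10315·(-1757) ≡ 1 (mod 21372); multiply by 18741: k ≡ -32927937 (mod 21372).
Smallest nonnegative: k = -32927937 mod 21372 = 6315.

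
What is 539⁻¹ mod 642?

455

gcd(642, 539) = 1  (642 = 1×539 + 103, 539 = 5×103 + 24, 103 = 4×24 + 7, 24 = 3×7 + 3, 7 = 2×3 + 1, 3 = 3×1).
Back-substituting, 539×(-187) + 642×(157) = 1.
So 539×-187 ≡ 1 (mod 642), and -187 mod 642 = 455.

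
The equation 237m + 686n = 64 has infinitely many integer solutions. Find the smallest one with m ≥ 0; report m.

90

gcd(686, 237):
  686 = 2×237 + 212
  237 = 1×212 + 25
  212 = 8×25 + 12
  25 = 2×12 + 1
  12 = 12×1
so gcd(686, 237) = 1.
1 divides 64, so solutions exist.
Back-substitute for Bézout coefficients:
  1 = 25 - 2×12
  ... = 237×(55) + 686×(-19)
Scale by 64/1 = 64: (m₀, n₀) = (3520, -1216).
General solution: m = 3520 + 686t, n = -1216 - 237t for integer t.
m ≥ 0: smallest is 3520 mod 686 = 90 (at t = -5), with n = -31.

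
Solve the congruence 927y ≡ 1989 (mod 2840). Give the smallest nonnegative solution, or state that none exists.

2787

gcd(2840, 927):
  2840 = 3*927 + 59
  927 = 15*59 + 42
  59 = 1*42 + 17
  42 = 2*17 + 8
  17 = 2*8 + 1
  8 = 8*1
so gcd(2840, 927) = 1.
1 divides 1989, so solutions exist.
Back-substitute for Bézout coefficients:
  1 = 17 - 2*8
  ... = 927*(-337) + 2840*(110)
So 927*(-337) ≡ 1 (mod 2840); multiply by 1989: y ≡ -670293 (mod 2840).
Smallest nonnegative: y = -670293 mod 2840 = 2787.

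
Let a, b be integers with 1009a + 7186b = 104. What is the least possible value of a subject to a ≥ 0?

gcd(7186, 1009) = 1.
1 divides 104, so solutions exist.
By Bézout, 1009·(-3447) + 7186·(484) = 1.
Scale by 104/1 = 104: (a₀, b₀) = (-358488, 50336).
General solution: a = -358488 + 7186t, b = 50336 - 1009t for integer t.
a ≥ 0: smallest is -358488 mod 7186 = 812 (at t = 50), with b = -114.

812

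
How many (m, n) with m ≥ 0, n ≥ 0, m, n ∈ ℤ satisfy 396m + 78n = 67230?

13

gcd(396, 78) = 6  (396 = 5*78 + 6, 78 = 13*6).
Back-substituting, 396*(1) + 78*(-5) = 6.
Scale by 11205: one solution is (11205, -56025). Reduce m mod 13: (12, 801).
General: m = 12 + 13t, n = 801 - 66t.
m ≥ 0 ⇒ t ≥ 0; n ≥ 0 ⇒ t ≤ 12. So t ∈ [0, 12]: 13 solutions.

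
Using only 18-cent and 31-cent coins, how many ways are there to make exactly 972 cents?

Need nonnegative integers with 18j + 31k = 972.
gcd(18, 31) = 1, and 18·(-12) + 31·(7) = 1.
So (j₀, k₀) = (-11664, 6804); general j = -11664 + 31t, k = 6804 - 18t.
j ≥ 0 ⇒ t ≥ 377; k ≥ 0 ⇒ t ≤ 378. That's 2 values of t.

2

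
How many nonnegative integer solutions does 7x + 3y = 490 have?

24

gcd(7, 3):
  7 = 2*3 + 1
  3 = 3*1
so gcd(7, 3) = 1.
Back-substitute for Bézout coefficients:
  1 = 7 - 2*3
  ... = 7*(1) + 3*(-2)
Scale by 490: one solution is (490, -980). Reduce x mod 3: (1, 161).
General: x = 1 + 3t, y = 161 - 7t.
x ≥ 0 ⇒ t ≥ 0; y ≥ 0 ⇒ t ≤ 23. So t ∈ [0, 23]: 24 solutions.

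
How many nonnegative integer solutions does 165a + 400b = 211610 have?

gcd(400, 165) = 5  (400 = 2·165 + 70, 165 = 2·70 + 25, 70 = 2·25 + 20, 25 = 1·20 + 5, 20 = 4·5).
Back-substituting, 165·(17) + 400·(-7) = 5.
Scale by 42322: one solution is (719474, -296254). Reduce a mod 80: (34, 515).
General: a = 34 + 80t, b = 515 - 33t.
a ≥ 0 ⇒ t ≥ 0; b ≥ 0 ⇒ t ≤ 15. So t ∈ [0, 15]: 16 solutions.

16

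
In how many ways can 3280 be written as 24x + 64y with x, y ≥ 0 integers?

gcd(64, 24) = 8.
By Bézout, 24·(3) + 64·(-1) = 8.
One solution: (6, 49).
General: x = 6 + 8t, y = 49 - 3t.
x ≥ 0 ⇒ t ≥ 0; y ≥ 0 ⇒ t ≤ 16. So t ∈ [0, 16]: 17 solutions.

17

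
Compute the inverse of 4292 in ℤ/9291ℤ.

gcd(9291, 4292) = 1  (9291 = 2*4292 + 707, 4292 = 6*707 + 50, 707 = 14*50 + 7, 50 = 7*7 + 1, 7 = 7*1).
Back-substituting, 4292*(1301) + 9291*(-601) = 1.
So 4292*1301 ≡ 1 (mod 9291), and 1301 mod 9291 = 1301.

1301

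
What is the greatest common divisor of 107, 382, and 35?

gcd(382, 107):
  382 = 3*107 + 61
  107 = 1*61 + 46
  61 = 1*46 + 15
  46 = 3*15 + 1
  15 = 15*1
so gcd(382, 107) = 1.
gcd(1, 35) = 1.

1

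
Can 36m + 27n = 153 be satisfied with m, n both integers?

yes

gcd(36, 27):
  36 = 1*27 + 9
  27 = 3*9
so gcd(36, 27) = 9.
9 divides 153, so integer solutions exist.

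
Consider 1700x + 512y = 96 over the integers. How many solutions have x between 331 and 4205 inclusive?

gcd(1700, 512) = 4.
By Bézout, 1700*(25) + 512*(-83) = 4.
Particular solution: (88, -292).
General solution: x = 88 + 128t, y = -292 - 425t for integer t.
331 ≤ 88 + 128t ≤ 4205 gives t ∈ [2, 32], which is 31 values.

31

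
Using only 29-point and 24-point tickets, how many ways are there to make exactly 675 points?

1

Need nonnegative integers with 29j + 24k = 675.
gcd(29, 24) = 1, and 29·(5) + 24·(-6) = 1.
So (j₀, k₀) = (3375, -4050); general j = 3375 + 24t, k = -4050 - 29t.
j ≥ 0 ⇒ t ≥ -140; k ≥ 0 ⇒ t ≤ -140. That's 1 value of t.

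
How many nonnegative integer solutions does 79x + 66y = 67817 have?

13

gcd(79, 66):
  79 = 1·66 + 13
  66 = 5·13 + 1
  13 = 13·1
so gcd(79, 66) = 1.
Back-substitute for Bézout coefficients:
  1 = 66 - 5·13
  ... = 79·(-5) + 66·(6)
Scale by 67817: one solution is (-339085, 406902). Reduce x mod 66: (23, 1000).
General: x = 23 + 66t, y = 1000 - 79t.
x ≥ 0 ⇒ t ≥ 0; y ≥ 0 ⇒ t ≤ 12. So t ∈ [0, 12]: 13 solutions.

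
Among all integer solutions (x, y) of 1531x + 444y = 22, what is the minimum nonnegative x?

250

gcd(1531, 444) = 1.
1 divides 22, so solutions exist.
By Bézout, 1531×(-29) + 444×(100) = 1.
Scale by 22/1 = 22: (x₀, y₀) = (-638, 2200).
General solution: x = -638 + 444t, y = 2200 - 1531t for integer t.
x ≥ 0: smallest is -638 mod 444 = 250 (at t = 2), with y = -862.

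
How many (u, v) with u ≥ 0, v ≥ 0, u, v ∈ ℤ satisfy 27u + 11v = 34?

0

gcd(27, 11):
  27 = 2·11 + 5
  11 = 2·5 + 1
  5 = 5·1
so gcd(27, 11) = 1.
Back-substitute for Bézout coefficients:
  1 = 11 - 2·5
  ... = 27·(-2) + 11·(5)
Scale by 34: one solution is (-68, 170). Reduce u mod 11: (9, -19).
General: u = 9 + 11t, v = -19 - 27t.
u ≥ 0 ⇒ t ≥ 0; v ≥ 0 ⇒ t ≤ -1. So t ∈ [0, -1]: 0 solutions.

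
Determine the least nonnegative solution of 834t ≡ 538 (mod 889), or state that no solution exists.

265

gcd(889, 834) = 1  (889 = 1×834 + 55, 834 = 15×55 + 9, 55 = 6×9 + 1, 9 = 9×1).
1 divides 538, so solutions exist.
Back-substituting, 834×(-97) + 889×(91) = 1.
So 834×(-97) ≡ 1 (mod 889); multiply by 538: t ≡ -52186 (mod 889).
Smallest nonnegative: t = -52186 mod 889 = 265.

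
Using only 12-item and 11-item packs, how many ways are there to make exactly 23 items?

Need nonnegative integers with 12j + 11k = 23.
gcd(12, 11) = 1, and 12·(1) + 11·(-1) = 1.
So (j₀, k₀) = (23, -23); general j = 23 + 11t, k = -23 - 12t.
j ≥ 0 ⇒ t ≥ -2; k ≥ 0 ⇒ t ≤ -2. That's 1 value of t.

1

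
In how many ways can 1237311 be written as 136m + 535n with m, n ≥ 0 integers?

gcd(535, 136):
  535 = 3*136 + 127
  136 = 1*127 + 9
  127 = 14*9 + 1
  9 = 9*1
so gcd(535, 136) = 1.
Back-substitute for Bézout coefficients:
  1 = 127 - 14*9
  ... = 136*(-59) + 535*(15)
Scale by 1237311: one solution is (-73001349, 18559665). Reduce m mod 535: (471, 2193).
General: m = 471 + 535t, n = 2193 - 136t.
m ≥ 0 ⇒ t ≥ 0; n ≥ 0 ⇒ t ≤ 16. So t ∈ [0, 16]: 17 solutions.

17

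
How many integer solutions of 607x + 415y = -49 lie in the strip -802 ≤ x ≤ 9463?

24

gcd(607, 415) = 1.
By Bézout, 607*(-67) + 415*(98) = 1.
Particular solution: (378, -553).
General solution: x = 378 + 415t, y = -553 - 607t for integer t.
-802 ≤ 378 + 415t ≤ 9463 gives t ∈ [-2, 21], which is 24 values.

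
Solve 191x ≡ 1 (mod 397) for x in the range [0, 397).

gcd(397, 191) = 1.
By Bézout, 191·(-106) + 397·(51) = 1.
So 191·-106 ≡ 1 (mod 397), and -106 mod 397 = 291.

291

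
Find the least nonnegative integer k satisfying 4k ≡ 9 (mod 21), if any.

gcd(21, 4) = 1.
1 divides 9, so solutions exist.
By Bézout, 4·(-5) + 21·(1) = 1.
So 4·(-5) ≡ 1 (mod 21); multiply by 9: k ≡ -45 (mod 21).
Smallest nonnegative: k = -45 mod 21 = 18.

18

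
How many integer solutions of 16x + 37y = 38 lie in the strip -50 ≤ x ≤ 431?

gcd(37, 16) = 1  (37 = 2*16 + 5, 16 = 3*5 + 1, 5 = 5*1).
Back-substituting, 16*(7) + 37*(-3) = 1.
Scale by 38: particular solution (266, -114); reduce x mod 37: (7, -2).
General solution: x = 7 + 37t, y = -2 - 16t for integer t.
-50 ≤ 7 + 37t ≤ 431 gives t ∈ [-1, 11], which is 13 values.

13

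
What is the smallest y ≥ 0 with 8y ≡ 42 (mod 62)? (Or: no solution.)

13

gcd(62, 8):
  62 = 7·8 + 6
  8 = 1·6 + 2
  6 = 3·2
so gcd(62, 8) = 2.
2 divides 42, so solutions exist.
Back-substitute for Bézout coefficients:
  2 = 8 - 1·6
  ... = 8·(8) + 62·(-1)
So 8·(8) ≡ 2 (mod 62); multiply by 21: y ≡ 168 (mod 31).
Smallest nonnegative: y = 168 mod 31 = 13.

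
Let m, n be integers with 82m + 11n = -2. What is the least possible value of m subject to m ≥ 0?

gcd(82, 11):
  82 = 7·11 + 5
  11 = 2·5 + 1
  5 = 5·1
so gcd(82, 11) = 1.
1 divides -2, so solutions exist.
Back-substitute for Bézout coefficients:
  1 = 11 - 2·5
  ... = 82·(-2) + 11·(15)
Scale by -2/1 = -2: (m₀, n₀) = (4, -30).
General solution: m = 4 + 11t, n = -30 - 82t for integer t.
m ≥ 0: smallest is 4 mod 11 = 4 (at t = 0), with n = -30.

4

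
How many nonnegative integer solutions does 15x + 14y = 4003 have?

gcd(15, 14) = 1.
By Bézout, 15*(1) + 14*(-1) = 1.
One solution: (13, 272).
General: x = 13 + 14t, y = 272 - 15t.
x ≥ 0 ⇒ t ≥ 0; y ≥ 0 ⇒ t ≤ 18. So t ∈ [0, 18]: 19 solutions.

19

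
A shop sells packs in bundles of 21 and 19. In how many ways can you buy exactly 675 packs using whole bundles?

Need nonnegative integers with 21j + 19k = 675.
gcd(21, 19) = 1, and 21·(-9) + 19·(10) = 1.
So (j₀, k₀) = (-6075, 6750); general j = -6075 + 19t, k = 6750 - 21t.
j ≥ 0 ⇒ t ≥ 320; k ≥ 0 ⇒ t ≤ 321. That's 2 values of t.

2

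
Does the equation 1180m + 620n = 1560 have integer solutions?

gcd(1180, 620):
  1180 = 1*620 + 560
  620 = 1*560 + 60
  560 = 9*60 + 20
  60 = 3*20
so gcd(1180, 620) = 20.
20 divides 1560, so integer solutions exist.

yes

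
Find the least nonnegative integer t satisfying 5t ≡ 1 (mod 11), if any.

9

gcd(11, 5):
  11 = 2×5 + 1
  5 = 5×1
so gcd(11, 5) = 1.
1 divides 1, so solutions exist.
Back-substitute for Bézout coefficients:
  1 = 11 - 2×5
  ... = 5×(-2) + 11×(1)
So 5×(-2) ≡ 1 (mod 11); multiply by 1: t ≡ -2 (mod 11).
Smallest nonnegative: t = -2 mod 11 = 9.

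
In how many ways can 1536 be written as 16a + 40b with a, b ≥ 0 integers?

gcd(40, 16) = 8.
By Bézout, 16·(-2) + 40·(1) = 8.
One solution: (1, 38).
General: a = 1 + 5t, b = 38 - 2t.
a ≥ 0 ⇒ t ≥ 0; b ≥ 0 ⇒ t ≤ 19. So t ∈ [0, 19]: 20 solutions.

20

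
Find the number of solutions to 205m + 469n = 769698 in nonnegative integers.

gcd(469, 205) = 1.
By Bézout, 205*(151) + 469*(-66) = 1.
One solution: (101, 1597).
General: m = 101 + 469t, n = 1597 - 205t.
m ≥ 0 ⇒ t ≥ 0; n ≥ 0 ⇒ t ≤ 7. So t ∈ [0, 7]: 8 solutions.

8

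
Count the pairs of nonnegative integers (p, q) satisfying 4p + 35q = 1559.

gcd(35, 4):
  35 = 8·4 + 3
  4 = 1·3 + 1
  3 = 3·1
so gcd(35, 4) = 1.
Back-substitute for Bézout coefficients:
  1 = 4 - 1·3
  ... = 4·(9) + 35·(-1)
Scale by 1559: one solution is (14031, -1559). Reduce p mod 35: (31, 41).
General: p = 31 + 35t, q = 41 - 4t.
p ≥ 0 ⇒ t ≥ 0; q ≥ 0 ⇒ t ≤ 10. So t ∈ [0, 10]: 11 solutions.

11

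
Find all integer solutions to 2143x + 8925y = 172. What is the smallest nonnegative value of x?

529

gcd(8925, 2143) = 1  (8925 = 4*2143 + 353, 2143 = 6*353 + 25, 353 = 14*25 + 3, 25 = 8*3 + 1, 3 = 3*1).
1 divides 172, so solutions exist.
Back-substituting, 2143*(2857) + 8925*(-686) = 1.
Scale by 172/1 = 172: (x₀, y₀) = (491404, -117992).
General solution: x = 491404 + 8925t, y = -117992 - 2143t for integer t.
x ≥ 0: smallest is 491404 mod 8925 = 529 (at t = -55), with y = -127.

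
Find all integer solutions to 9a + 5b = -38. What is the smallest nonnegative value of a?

3

gcd(9, 5):
  9 = 1*5 + 4
  5 = 1*4 + 1
  4 = 4*1
so gcd(9, 5) = 1.
1 divides -38, so solutions exist.
Back-substitute for Bézout coefficients:
  1 = 5 - 1*4
  ... = 9*(-1) + 5*(2)
Scale by -38/1 = -38: (a₀, b₀) = (38, -76).
General solution: a = 38 + 5t, b = -76 - 9t for integer t.
a ≥ 0: smallest is 38 mod 5 = 3 (at t = -7), with b = -13.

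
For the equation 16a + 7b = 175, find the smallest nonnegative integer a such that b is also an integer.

gcd(16, 7) = 1.
1 divides 175, so solutions exist.
By Bézout, 16*(-3) + 7*(7) = 1.
Scale by 175/1 = 175: (a₀, b₀) = (-525, 1225).
General solution: a = -525 + 7t, b = 1225 - 16t for integer t.
a ≥ 0: smallest is -525 mod 7 = 0 (at t = 75), with b = 25.

0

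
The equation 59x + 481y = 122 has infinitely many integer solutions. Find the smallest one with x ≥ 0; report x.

gcd(481, 59):
  481 = 8×59 + 9
  59 = 6×9 + 5
  9 = 1×5 + 4
  5 = 1×4 + 1
  4 = 4×1
so gcd(481, 59) = 1.
1 divides 122, so solutions exist.
Back-substitute for Bézout coefficients:
  1 = 5 - 1×4
  ... = 59×(106) + 481×(-13)
Scale by 122/1 = 122: (x₀, y₀) = (12932, -1586).
General solution: x = 12932 + 481t, y = -1586 - 59t for integer t.
x ≥ 0: smallest is 12932 mod 481 = 426 (at t = -26), with y = -52.

426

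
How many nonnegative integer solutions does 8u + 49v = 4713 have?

12

gcd(49, 8):
  49 = 6*8 + 1
  8 = 8*1
so gcd(49, 8) = 1.
Back-substitute for Bézout coefficients:
  1 = 49 - 6*8
  ... = 8*(-6) + 49*(1)
Scale by 4713: one solution is (-28278, 4713). Reduce u mod 49: (44, 89).
General: u = 44 + 49t, v = 89 - 8t.
u ≥ 0 ⇒ t ≥ 0; v ≥ 0 ⇒ t ≤ 11. So t ∈ [0, 11]: 12 solutions.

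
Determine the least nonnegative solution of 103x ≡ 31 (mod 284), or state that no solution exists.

gcd(284, 103):
  284 = 2*103 + 78
  103 = 1*78 + 25
  78 = 3*25 + 3
  25 = 8*3 + 1
  3 = 3*1
so gcd(284, 103) = 1.
1 divides 31, so solutions exist.
Back-substitute for Bézout coefficients:
  1 = 25 - 8*3
  ... = 103*(91) + 284*(-33)
So 103*(91) ≡ 1 (mod 284); multiply by 31: x ≡ 2821 (mod 284).
Smallest nonnegative: x = 2821 mod 284 = 265.

265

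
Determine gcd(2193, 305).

1

gcd(2193, 305) = 1  (2193 = 7×305 + 58, 305 = 5×58 + 15, 58 = 3×15 + 13, 15 = 1×13 + 2, 13 = 6×2 + 1, 2 = 2×1).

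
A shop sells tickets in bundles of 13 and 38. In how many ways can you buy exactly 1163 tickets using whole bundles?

2

Need nonnegative integers with 13j + 38k = 1163.
gcd(13, 38) = 1, and 13·(3) + 38·(-1) = 1.
So (j₀, k₀) = (3489, -1163); general j = 3489 + 38t, k = -1163 - 13t.
j ≥ 0 ⇒ t ≥ -91; k ≥ 0 ⇒ t ≤ -90. That's 2 values of t.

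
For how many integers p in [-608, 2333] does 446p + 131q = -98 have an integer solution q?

gcd(446, 131):
  446 = 3×131 + 53
  131 = 2×53 + 25
  53 = 2×25 + 3
  25 = 8×3 + 1
  3 = 3×1
so gcd(446, 131) = 1.
Back-substitute for Bézout coefficients:
  1 = 25 - 8×3
  ... = 446×(-42) + 131×(143)
Scale by -98: particular solution (4116, -14014); reduce p mod 131: (55, -188).
General solution: p = 55 + 131t, q = -188 - 446t for integer t.
-608 ≤ 55 + 131t ≤ 2333 gives t ∈ [-5, 17], which is 23 values.

23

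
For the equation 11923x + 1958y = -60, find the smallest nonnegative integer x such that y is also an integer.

1622

gcd(11923, 1958):
  11923 = 6×1958 + 175
  1958 = 11×175 + 33
  175 = 5×33 + 10
  33 = 3×10 + 3
  10 = 3×3 + 1
  3 = 3×1
so gcd(11923, 1958) = 1.
1 divides -60, so solutions exist.
Back-substitute for Bézout coefficients:
  1 = 10 - 3×3
  ... = 11923×(593) + 1958×(-3611)
Scale by -60/1 = -60: (x₀, y₀) = (-35580, 216660).
General solution: x = -35580 + 1958t, y = 216660 - 11923t for integer t.
x ≥ 0: smallest is -35580 mod 1958 = 1622 (at t = 19), with y = -9877.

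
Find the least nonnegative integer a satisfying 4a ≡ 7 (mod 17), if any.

6

gcd(17, 4) = 1.
1 divides 7, so solutions exist.
By Bézout, 4*(-4) + 17*(1) = 1.
So 4*(-4) ≡ 1 (mod 17); multiply by 7: a ≡ -28 (mod 17).
Smallest nonnegative: a = -28 mod 17 = 6.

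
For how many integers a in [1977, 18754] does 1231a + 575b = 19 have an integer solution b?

gcd(1231, 575):
  1231 = 2*575 + 81
  575 = 7*81 + 8
  81 = 10*8 + 1
  8 = 8*1
so gcd(1231, 575) = 1.
Back-substitute for Bézout coefficients:
  1 = 81 - 10*8
  ... = 1231*(71) + 575*(-152)
Scale by 19: particular solution (1349, -2888); reduce a mod 575: (199, -426).
General solution: a = 199 + 575t, b = -426 - 1231t for integer t.
1977 ≤ 199 + 575t ≤ 18754 gives t ∈ [4, 32], which is 29 values.

29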